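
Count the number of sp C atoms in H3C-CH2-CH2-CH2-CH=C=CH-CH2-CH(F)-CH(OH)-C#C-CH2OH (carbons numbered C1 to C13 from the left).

C1: sp3
C2: sp3
C3: sp3
C4: sp3
C5: sp2
C6: sp ✓
C7: sp2
C8: sp3
C9: sp3
C10: sp3
C11: sp ✓
C12: sp ✓
C13: sp3
C6, C11, C12 → 3 sp carbons.

3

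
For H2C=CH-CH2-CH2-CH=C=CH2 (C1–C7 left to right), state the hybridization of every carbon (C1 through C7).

C1 carries 3 σ bonds, plus one π bond, giving a steric number of 3, so it is sp2.
C2: 3 σ bonds, plus one π bond — 3 electron domains, sp2.
C3 (4 σ bonds) has steric number 4: sp3.
C4: 4 σ bonds; 4 regions of electron density → sp3.
C5: 3 σ bonds, plus one π bond — 3 electron domains, sp2.
C6 carries 2 σ bonds, plus two π bonds, giving a steric number of 2, so it is sp.
C7 has 3 σ bonds, plus one π bond: steric number 3 → sp2.

C1 sp2, C2 sp2, C3 sp3, C4 sp3, C5 sp2, C6 sp, C7 sp2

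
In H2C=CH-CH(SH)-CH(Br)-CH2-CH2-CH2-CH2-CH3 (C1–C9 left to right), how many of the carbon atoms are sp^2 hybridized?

C1: sp2 ✓
C2: sp2 ✓
C3: sp3
C4: sp3
C5: sp3
C6: sp3
C7: sp3
C8: sp3
C9: sp3
C1, C2 → 2 sp2 carbons.

2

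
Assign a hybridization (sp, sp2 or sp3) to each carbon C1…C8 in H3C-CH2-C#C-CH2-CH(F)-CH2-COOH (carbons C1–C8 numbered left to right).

C1 sp3, C2 sp3, C3 sp, C4 sp, C5 sp3, C6 sp3, C7 sp3, C8 sp2

C1 is sp3: 4 σ bonds, 4 electron-density regions.
C2: 4 σ bonds — 4 electron domains, sp3.
C3 — 2 σ bonds, plus two π bonds. Steric number 2, so sp.
C4: 2 σ bonds, plus two π bonds — 2 electron domains, sp.
C5 has 4 σ bonds: steric number 4 → sp3.
C6: 4 σ bonds — 4 electron domains, sp3.
C7 is sp3: 4 σ bonds, 4 electron-density regions.
C8 — 3 σ bonds, plus one π bond. Steric number 3, so sp2.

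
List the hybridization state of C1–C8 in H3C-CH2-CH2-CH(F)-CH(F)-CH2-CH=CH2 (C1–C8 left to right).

C1 sp3, C2 sp3, C3 sp3, C4 sp3, C5 sp3, C6 sp3, C7 sp2, C8 sp2

C1: 4 σ bonds — 4 electron domains, sp3.
C2 is sp3: 4 σ bonds, 4 electron-density regions.
C3: 4 σ bonds — 4 electron domains, sp3.
C4 (4 σ bonds) has steric number 4: sp3.
C5 is sp3: 4 σ bonds, 4 electron-density regions.
C6 is sp3: 4 σ bonds, 4 electron-density regions.
C7 carries 3 σ bonds, plus one π bond, giving a steric number of 3, so it is sp2.
C8: 3 σ bonds, plus one π bond — 3 electron domains, sp2.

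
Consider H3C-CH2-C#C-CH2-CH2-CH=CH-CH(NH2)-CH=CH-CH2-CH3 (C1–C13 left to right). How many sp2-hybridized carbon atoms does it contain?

C1: sp3
C2: sp3
C3: sp
C4: sp
C5: sp3
C6: sp3
C7: sp2 ✓
C8: sp2 ✓
C9: sp3
C10: sp2 ✓
C11: sp2 ✓
C12: sp3
C13: sp3
C7, C8, C10, C11 → 4 sp2 carbons.

4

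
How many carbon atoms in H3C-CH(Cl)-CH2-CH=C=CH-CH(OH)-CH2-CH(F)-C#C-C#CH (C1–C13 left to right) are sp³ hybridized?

C1: sp3 ✓
C2: sp3 ✓
C3: sp3 ✓
C4: sp2
C5: sp
C6: sp2
C7: sp3 ✓
C8: sp3 ✓
C9: sp3 ✓
C10: sp
C11: sp
C12: sp
C13: sp
C1, C2, C3, C7, C8, C9 → 6 sp3 carbons.

6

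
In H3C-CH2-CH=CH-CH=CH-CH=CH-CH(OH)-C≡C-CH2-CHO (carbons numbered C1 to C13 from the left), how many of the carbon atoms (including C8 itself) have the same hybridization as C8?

C8 is sp2 (one π bond).
C1: sp3
C2: sp3
C3: sp2 ✓
C4: sp2 ✓
C5: sp2 ✓
C6: sp2 ✓
C7: sp2 ✓
C8: sp2 ✓
C9: sp3
C10: sp
C11: sp
C12: sp3
C13: sp2 ✓
7 carbons are sp2.

7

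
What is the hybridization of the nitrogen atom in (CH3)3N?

sp3

The nitrogen atom (3 σ bonds and 1 lone pair) has steric number 4: sp3.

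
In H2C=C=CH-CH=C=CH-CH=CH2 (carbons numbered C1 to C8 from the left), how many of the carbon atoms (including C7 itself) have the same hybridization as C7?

C7 is sp2 (one π bond).
C1: sp2 ✓
C2: sp
C3: sp2 ✓
C4: sp2 ✓
C5: sp
C6: sp2 ✓
C7: sp2 ✓
C8: sp2 ✓
6 carbons are sp2.

6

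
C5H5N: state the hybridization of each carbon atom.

Each carbon atom: 3 σ bonds, plus one π bond; 3 regions of electron density → sp2.

sp²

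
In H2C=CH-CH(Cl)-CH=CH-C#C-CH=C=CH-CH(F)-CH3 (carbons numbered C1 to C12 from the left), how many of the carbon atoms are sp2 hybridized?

C1: sp2 ✓
C2: sp2 ✓
C3: sp3
C4: sp2 ✓
C5: sp2 ✓
C6: sp
C7: sp
C8: sp2 ✓
C9: sp
C10: sp2 ✓
C11: sp3
C12: sp3
C1, C2, C4, C5, C8, C10 → 6 sp2 carbons.

6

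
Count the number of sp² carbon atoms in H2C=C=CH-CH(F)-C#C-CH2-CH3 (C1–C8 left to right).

2

C1: sp2 ✓
C2: sp
C3: sp2 ✓
C4: sp3
C5: sp
C6: sp
C7: sp3
C8: sp3
C1, C3 → 2 sp2 carbons.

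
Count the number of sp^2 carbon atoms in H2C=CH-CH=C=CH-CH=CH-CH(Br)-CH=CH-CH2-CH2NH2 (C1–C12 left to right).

C1: sp2 ✓
C2: sp2 ✓
C3: sp2 ✓
C4: sp
C5: sp2 ✓
C6: sp2 ✓
C7: sp2 ✓
C8: sp3
C9: sp2 ✓
C10: sp2 ✓
C11: sp3
C12: sp3
C1, C2, C3, C5, C6, C7, C9, C10 → 8 sp2 carbons.

8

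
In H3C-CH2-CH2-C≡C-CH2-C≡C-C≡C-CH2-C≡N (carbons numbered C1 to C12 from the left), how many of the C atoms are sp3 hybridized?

C1: sp3 ✓
C2: sp3 ✓
C3: sp3 ✓
C4: sp
C5: sp
C6: sp3 ✓
C7: sp
C8: sp
C9: sp
C10: sp
C11: sp3 ✓
C12: sp
C1, C2, C3, C6, C11 → 5 sp3 carbons.

5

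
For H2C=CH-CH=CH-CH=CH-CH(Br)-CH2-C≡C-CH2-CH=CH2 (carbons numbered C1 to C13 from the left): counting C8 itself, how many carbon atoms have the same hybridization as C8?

3

C8 is sp3 (only σ bonds).
C1: sp2
C2: sp2
C3: sp2
C4: sp2
C5: sp2
C6: sp2
C7: sp3 ✓
C8: sp3 ✓
C9: sp
C10: sp
C11: sp3 ✓
C12: sp2
C13: sp2
3 carbons are sp3.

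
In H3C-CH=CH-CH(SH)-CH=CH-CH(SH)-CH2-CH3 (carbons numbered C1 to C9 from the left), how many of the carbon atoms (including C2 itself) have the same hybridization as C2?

C2 is sp2 (one π bond).
C1: sp3
C2: sp2 ✓
C3: sp2 ✓
C4: sp3
C5: sp2 ✓
C6: sp2 ✓
C7: sp3
C8: sp3
C9: sp3
4 carbons are sp2.

4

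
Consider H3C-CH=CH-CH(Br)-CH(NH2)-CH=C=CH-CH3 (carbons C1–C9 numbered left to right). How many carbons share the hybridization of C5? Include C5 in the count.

C5 is sp3 (only σ bonds).
C1: sp3 ✓
C2: sp2
C3: sp2
C4: sp3 ✓
C5: sp3 ✓
C6: sp2
C7: sp
C8: sp2
C9: sp3 ✓
4 carbons are sp3.

4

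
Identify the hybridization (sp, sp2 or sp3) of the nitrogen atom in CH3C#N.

sp

N has one σ bond and one lone pair: steric number 2 → sp.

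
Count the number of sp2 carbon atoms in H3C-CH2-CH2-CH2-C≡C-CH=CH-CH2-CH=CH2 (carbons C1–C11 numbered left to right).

4

C1: sp3
C2: sp3
C3: sp3
C4: sp3
C5: sp
C6: sp
C7: sp2 ✓
C8: sp2 ✓
C9: sp3
C10: sp2 ✓
C11: sp2 ✓
C7, C8, C10, C11 → 4 sp2 carbons.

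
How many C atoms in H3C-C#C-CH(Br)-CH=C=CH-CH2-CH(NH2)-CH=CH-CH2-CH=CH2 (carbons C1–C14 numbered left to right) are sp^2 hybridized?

6

C1: sp3
C2: sp
C3: sp
C4: sp3
C5: sp2 ✓
C6: sp
C7: sp2 ✓
C8: sp3
C9: sp3
C10: sp2 ✓
C11: sp2 ✓
C12: sp3
C13: sp2 ✓
C14: sp2 ✓
C5, C7, C10, C11, C13, C14 → 6 sp2 carbons.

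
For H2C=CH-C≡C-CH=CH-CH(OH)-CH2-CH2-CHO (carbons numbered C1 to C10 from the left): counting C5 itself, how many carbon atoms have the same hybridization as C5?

C5 is sp2 (one π bond).
C1: sp2 ✓
C2: sp2 ✓
C3: sp
C4: sp
C5: sp2 ✓
C6: sp2 ✓
C7: sp3
C8: sp3
C9: sp3
C10: sp2 ✓
5 carbons are sp2.

5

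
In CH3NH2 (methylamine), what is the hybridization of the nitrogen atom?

sp3

Three σ bonds + one lone pair = steric number 4 → sp3.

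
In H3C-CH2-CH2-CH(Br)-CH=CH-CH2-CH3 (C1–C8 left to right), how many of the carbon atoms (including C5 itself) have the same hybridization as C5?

2

C5 is sp2 (one π bond).
C1: sp3
C2: sp3
C3: sp3
C4: sp3
C5: sp2 ✓
C6: sp2 ✓
C7: sp3
C8: sp3
2 carbons are sp2.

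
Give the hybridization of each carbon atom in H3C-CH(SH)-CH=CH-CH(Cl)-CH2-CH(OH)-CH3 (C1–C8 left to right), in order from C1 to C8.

C1 — 4 σ bonds. Steric number 4, so sp3.
C2 — 4 σ bonds. Steric number 4, so sp3.
C3 is sp2: 3 σ bonds, plus one π bond, 3 electron-density regions.
C4: 3 σ bonds, plus one π bond — 3 electron domains, sp2.
C5 — 4 σ bonds. Steric number 4, so sp3.
C6 carries 4 σ bonds, giving a steric number of 4, so it is sp3.
C7 — 4 σ bonds. Steric number 4, so sp3.
C8 — 4 σ bonds. Steric number 4, so sp3.

C1 sp3, C2 sp3, C3 sp2, C4 sp2, C5 sp3, C6 sp3, C7 sp3, C8 sp3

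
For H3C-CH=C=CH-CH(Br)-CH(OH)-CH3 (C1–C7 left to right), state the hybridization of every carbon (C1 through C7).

C1 — 4 σ bonds. Steric number 4, so sp3.
C2 is sp2: 3 σ bonds, plus one π bond, 3 electron-density regions.
C3: 2 σ bonds, plus two π bonds; 2 regions of electron density → sp.
C4 has 3 σ bonds, plus one π bond: steric number 3 → sp2.
C5: 4 σ bonds; 4 regions of electron density → sp3.
C6 — 4 σ bonds. Steric number 4, so sp3.
C7 carries 4 σ bonds, giving a steric number of 4, so it is sp3.

C1 sp3, C2 sp2, C3 sp, C4 sp2, C5 sp3, C6 sp3, C7 sp3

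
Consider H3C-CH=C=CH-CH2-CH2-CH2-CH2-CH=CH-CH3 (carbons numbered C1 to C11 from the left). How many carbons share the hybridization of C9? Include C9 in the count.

C9 is sp2 (one π bond).
C1: sp3
C2: sp2 ✓
C3: sp
C4: sp2 ✓
C5: sp3
C6: sp3
C7: sp3
C8: sp3
C9: sp2 ✓
C10: sp2 ✓
C11: sp3
4 carbons are sp2.

4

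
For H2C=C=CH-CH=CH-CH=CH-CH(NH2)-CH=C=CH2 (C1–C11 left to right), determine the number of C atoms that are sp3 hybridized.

1

C1: sp2
C2: sp
C3: sp2
C4: sp2
C5: sp2
C6: sp2
C7: sp2
C8: sp3 ✓
C9: sp2
C10: sp
C11: sp2
C8 → 1 sp3 carbon.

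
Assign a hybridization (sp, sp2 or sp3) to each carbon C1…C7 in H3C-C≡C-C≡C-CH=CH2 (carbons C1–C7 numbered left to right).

C1 has 4 σ bonds: steric number 4 → sp3.
C2: 2 σ bonds, plus two π bonds — 2 electron domains, sp.
C3 has 2 σ bonds, plus two π bonds: steric number 2 → sp.
C4 has 2 σ bonds, plus two π bonds: steric number 2 → sp.
C5 has 2 σ bonds, plus two π bonds: steric number 2 → sp.
C6 is sp2: 3 σ bonds, plus one π bond, 3 electron-density regions.
C7: 3 σ bonds, plus one π bond — 3 electron domains, sp2.

C1 sp3, C2 sp, C3 sp, C4 sp, C5 sp, C6 sp2, C7 sp2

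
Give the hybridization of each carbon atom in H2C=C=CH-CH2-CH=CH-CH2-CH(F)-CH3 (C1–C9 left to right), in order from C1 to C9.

C1 (3 σ bonds, plus one π bond) has steric number 3: sp2.
C2 — 2 σ bonds, plus two π bonds. Steric number 2, so sp.
C3 has 3 σ bonds, plus one π bond: steric number 3 → sp2.
C4: 4 σ bonds — 4 electron domains, sp3.
C5: 3 σ bonds, plus one π bond — 3 electron domains, sp2.
C6 (3 σ bonds, plus one π bond) has steric number 3: sp2.
C7 (4 σ bonds) has steric number 4: sp3.
C8 has 4 σ bonds: steric number 4 → sp3.
C9: 4 σ bonds — 4 electron domains, sp3.

C1 sp2, C2 sp, C3 sp2, C4 sp3, C5 sp2, C6 sp2, C7 sp3, C8 sp3, C9 sp3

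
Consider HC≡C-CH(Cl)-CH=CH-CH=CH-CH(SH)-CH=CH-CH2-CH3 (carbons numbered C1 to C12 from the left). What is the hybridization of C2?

sp

C2 — 2 σ bonds, plus two π bonds. Steric number 2, so sp.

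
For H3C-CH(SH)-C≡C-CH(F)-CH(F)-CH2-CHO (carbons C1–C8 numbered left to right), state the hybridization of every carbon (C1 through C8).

C1: 4 σ bonds; 4 regions of electron density → sp3.
C2: 4 σ bonds; 4 regions of electron density → sp3.
C3 carries 2 σ bonds, plus two π bonds, giving a steric number of 2, so it is sp.
C4 (2 σ bonds, plus two π bonds) has steric number 2: sp.
C5: 4 σ bonds; 4 regions of electron density → sp3.
C6: 4 σ bonds; 4 regions of electron density → sp3.
C7: 4 σ bonds — 4 electron domains, sp3.
C8: 3 σ bonds, plus one π bond; 3 regions of electron density → sp2.

C1 sp3, C2 sp3, C3 sp, C4 sp, C5 sp3, C6 sp3, C7 sp3, C8 sp2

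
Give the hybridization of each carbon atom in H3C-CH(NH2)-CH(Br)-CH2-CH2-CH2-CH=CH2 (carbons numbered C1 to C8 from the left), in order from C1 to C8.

C1 sp3, C2 sp3, C3 sp3, C4 sp3, C5 sp3, C6 sp3, C7 sp2, C8 sp2

C1 has 4 σ bonds: steric number 4 → sp3.
C2: 4 σ bonds; 4 regions of electron density → sp3.
C3 — 4 σ bonds. Steric number 4, so sp3.
C4 — 4 σ bonds. Steric number 4, so sp3.
C5: 4 σ bonds — 4 electron domains, sp3.
C6 (4 σ bonds) has steric number 4: sp3.
C7 has 3 σ bonds, plus one π bond: steric number 3 → sp2.
C8 (3 σ bonds, plus one π bond) has steric number 3: sp2.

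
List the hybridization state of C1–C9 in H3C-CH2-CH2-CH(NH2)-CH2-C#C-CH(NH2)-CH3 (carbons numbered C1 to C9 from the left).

C1: 4 σ bonds — 4 electron domains, sp3.
C2 — 4 σ bonds. Steric number 4, so sp3.
C3: 4 σ bonds — 4 electron domains, sp3.
C4 has 4 σ bonds: steric number 4 → sp3.
C5 (4 σ bonds) has steric number 4: sp3.
C6 — 2 σ bonds, plus two π bonds. Steric number 2, so sp.
C7 is sp: 2 σ bonds, plus two π bonds, 2 electron-density regions.
C8 carries 4 σ bonds, giving a steric number of 4, so it is sp3.
C9: 4 σ bonds; 4 regions of electron density → sp3.

C1 sp3, C2 sp3, C3 sp3, C4 sp3, C5 sp3, C6 sp, C7 sp, C8 sp3, C9 sp3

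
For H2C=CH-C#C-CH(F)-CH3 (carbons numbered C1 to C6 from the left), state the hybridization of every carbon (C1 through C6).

C1 sp2, C2 sp2, C3 sp, C4 sp, C5 sp3, C6 sp3

C1: 3 σ bonds, plus one π bond — 3 electron domains, sp2.
C2 carries 3 σ bonds, plus one π bond, giving a steric number of 3, so it is sp2.
C3 carries 2 σ bonds, plus two π bonds, giving a steric number of 2, so it is sp.
C4 carries 2 σ bonds, plus two π bonds, giving a steric number of 2, so it is sp.
C5 carries 4 σ bonds, giving a steric number of 4, so it is sp3.
C6 is sp3: 4 σ bonds, 4 electron-density regions.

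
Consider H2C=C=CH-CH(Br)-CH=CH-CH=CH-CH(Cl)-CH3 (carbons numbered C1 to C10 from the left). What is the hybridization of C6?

C6 (3 σ bonds, plus one π bond) has steric number 3: sp2.

sp^2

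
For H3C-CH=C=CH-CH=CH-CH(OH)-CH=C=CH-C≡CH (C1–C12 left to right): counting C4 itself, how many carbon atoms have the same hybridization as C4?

6

C4 is sp2 (one π bond).
C1: sp3
C2: sp2 ✓
C3: sp
C4: sp2 ✓
C5: sp2 ✓
C6: sp2 ✓
C7: sp3
C8: sp2 ✓
C9: sp
C10: sp2 ✓
C11: sp
C12: sp
6 carbons are sp2.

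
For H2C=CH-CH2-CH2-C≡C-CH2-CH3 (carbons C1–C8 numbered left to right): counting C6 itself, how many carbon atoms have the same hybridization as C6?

C6 is sp (two π bonds).
C1: sp2
C2: sp2
C3: sp3
C4: sp3
C5: sp ✓
C6: sp ✓
C7: sp3
C8: sp3
2 carbons are sp.

2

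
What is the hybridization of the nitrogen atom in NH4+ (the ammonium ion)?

sp³

Four σ bonds, no lone pair → sp3, tetrahedral.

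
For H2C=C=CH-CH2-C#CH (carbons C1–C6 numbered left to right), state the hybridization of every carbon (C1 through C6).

C1 is sp2: 3 σ bonds, plus one π bond, 3 electron-density regions.
C2 carries 2 σ bonds, plus two π bonds, giving a steric number of 2, so it is sp.
C3 — 3 σ bonds, plus one π bond. Steric number 3, so sp2.
C4: 4 σ bonds; 4 regions of electron density → sp3.
C5 has 2 σ bonds, plus two π bonds: steric number 2 → sp.
C6 has 2 σ bonds, plus two π bonds: steric number 2 → sp.

C1 sp2, C2 sp, C3 sp2, C4 sp3, C5 sp, C6 sp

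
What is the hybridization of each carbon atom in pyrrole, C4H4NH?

Each carbon atom carries 3 σ bonds, plus one π bond, giving a steric number of 3, so it is sp2.

sp2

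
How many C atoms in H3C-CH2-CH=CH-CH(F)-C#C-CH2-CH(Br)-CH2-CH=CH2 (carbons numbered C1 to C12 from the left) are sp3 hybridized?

6

C1: sp3 ✓
C2: sp3 ✓
C3: sp2
C4: sp2
C5: sp3 ✓
C6: sp
C7: sp
C8: sp3 ✓
C9: sp3 ✓
C10: sp3 ✓
C11: sp2
C12: sp2
C1, C2, C5, C8, C9, C10 → 6 sp3 carbons.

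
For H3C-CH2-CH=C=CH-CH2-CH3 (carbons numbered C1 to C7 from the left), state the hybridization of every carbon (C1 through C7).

C1 sp3, C2 sp3, C3 sp2, C4 sp, C5 sp2, C6 sp3, C7 sp3

C1: 4 σ bonds; 4 regions of electron density → sp3.
C2 — 4 σ bonds. Steric number 4, so sp3.
C3 has 3 σ bonds, plus one π bond: steric number 3 → sp2.
C4: 2 σ bonds, plus two π bonds — 2 electron domains, sp.
C5: 3 σ bonds, plus one π bond; 3 regions of electron density → sp2.
C6: 4 σ bonds; 4 regions of electron density → sp3.
C7 carries 4 σ bonds, giving a steric number of 4, so it is sp3.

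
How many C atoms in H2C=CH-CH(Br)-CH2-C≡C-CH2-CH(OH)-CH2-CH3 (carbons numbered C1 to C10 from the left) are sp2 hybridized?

C1: sp2 ✓
C2: sp2 ✓
C3: sp3
C4: sp3
C5: sp
C6: sp
C7: sp3
C8: sp3
C9: sp3
C10: sp3
C1, C2 → 2 sp2 carbons.

2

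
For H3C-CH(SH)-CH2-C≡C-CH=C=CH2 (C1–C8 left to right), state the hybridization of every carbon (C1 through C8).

C1 carries 4 σ bonds, giving a steric number of 4, so it is sp3.
C2: 4 σ bonds — 4 electron domains, sp3.
C3 carries 4 σ bonds, giving a steric number of 4, so it is sp3.
C4 — 2 σ bonds, plus two π bonds. Steric number 2, so sp.
C5 has 2 σ bonds, plus two π bonds: steric number 2 → sp.
C6 has 3 σ bonds, plus one π bond: steric number 3 → sp2.
C7 (2 σ bonds, plus two π bonds) has steric number 2: sp.
C8 has 3 σ bonds, plus one π bond: steric number 3 → sp2.

C1 sp3, C2 sp3, C3 sp3, C4 sp, C5 sp, C6 sp2, C7 sp, C8 sp2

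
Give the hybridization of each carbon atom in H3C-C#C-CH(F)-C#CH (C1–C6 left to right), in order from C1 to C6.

C1 sp3, C2 sp, C3 sp, C4 sp3, C5 sp, C6 sp

C1 carries 4 σ bonds, giving a steric number of 4, so it is sp3.
C2: 2 σ bonds, plus two π bonds — 2 electron domains, sp.
C3: 2 σ bonds, plus two π bonds — 2 electron domains, sp.
C4 is sp3: 4 σ bonds, 4 electron-density regions.
C5 is sp: 2 σ bonds, plus two π bonds, 2 electron-density regions.
C6 carries 2 σ bonds, plus two π bonds, giving a steric number of 2, so it is sp.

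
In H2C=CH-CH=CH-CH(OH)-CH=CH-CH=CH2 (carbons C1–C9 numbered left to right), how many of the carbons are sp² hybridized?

C1: sp2 ✓
C2: sp2 ✓
C3: sp2 ✓
C4: sp2 ✓
C5: sp3
C6: sp2 ✓
C7: sp2 ✓
C8: sp2 ✓
C9: sp2 ✓
C1, C2, C3, C4, C6, C7, C8, C9 → 8 sp2 carbons.

8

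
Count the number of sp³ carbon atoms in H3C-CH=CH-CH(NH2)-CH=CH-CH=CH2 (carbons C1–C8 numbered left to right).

2

C1: sp3 ✓
C2: sp2
C3: sp2
C4: sp3 ✓
C5: sp2
C6: sp2
C7: sp2
C8: sp2
C1, C4 → 2 sp3 carbons.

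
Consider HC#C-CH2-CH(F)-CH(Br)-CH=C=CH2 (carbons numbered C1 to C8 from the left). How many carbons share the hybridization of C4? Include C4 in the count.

3

C4 is sp3 (only σ bonds).
C1: sp
C2: sp
C3: sp3 ✓
C4: sp3 ✓
C5: sp3 ✓
C6: sp2
C7: sp
C8: sp2
3 carbons are sp3.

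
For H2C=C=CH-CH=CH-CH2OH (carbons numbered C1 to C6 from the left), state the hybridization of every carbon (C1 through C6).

C1 (3 σ bonds, plus one π bond) has steric number 3: sp2.
C2 is sp: 2 σ bonds, plus two π bonds, 2 electron-density regions.
C3: 3 σ bonds, plus one π bond; 3 regions of electron density → sp2.
C4 is sp2: 3 σ bonds, plus one π bond, 3 electron-density regions.
C5: 3 σ bonds, plus one π bond; 3 regions of electron density → sp2.
C6: 4 σ bonds; 4 regions of electron density → sp3.

C1 sp2, C2 sp, C3 sp2, C4 sp2, C5 sp2, C6 sp3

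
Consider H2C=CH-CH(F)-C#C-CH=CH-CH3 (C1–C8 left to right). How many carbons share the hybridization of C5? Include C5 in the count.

2

C5 is sp (two π bonds).
C1: sp2
C2: sp2
C3: sp3
C4: sp ✓
C5: sp ✓
C6: sp2
C7: sp2
C8: sp3
2 carbons are sp.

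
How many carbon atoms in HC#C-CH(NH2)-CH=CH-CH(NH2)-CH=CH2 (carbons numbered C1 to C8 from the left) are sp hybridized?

2

C1: sp ✓
C2: sp ✓
C3: sp3
C4: sp2
C5: sp2
C6: sp3
C7: sp2
C8: sp2
C1, C2 → 2 sp carbons.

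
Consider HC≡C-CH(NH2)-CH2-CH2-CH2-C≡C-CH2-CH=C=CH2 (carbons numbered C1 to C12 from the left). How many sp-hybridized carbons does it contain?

5

C1: sp ✓
C2: sp ✓
C3: sp3
C4: sp3
C5: sp3
C6: sp3
C7: sp ✓
C8: sp ✓
C9: sp3
C10: sp2
C11: sp ✓
C12: sp2
C1, C2, C7, C8, C11 → 5 sp carbons.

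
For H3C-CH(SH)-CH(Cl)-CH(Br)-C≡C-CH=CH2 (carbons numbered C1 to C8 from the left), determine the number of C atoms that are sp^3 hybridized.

4

C1: sp3 ✓
C2: sp3 ✓
C3: sp3 ✓
C4: sp3 ✓
C5: sp
C6: sp
C7: sp2
C8: sp2
C1, C2, C3, C4 → 4 sp3 carbons.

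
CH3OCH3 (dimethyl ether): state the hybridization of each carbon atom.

Each carbon atom — 4 σ bonds. Steric number 4, so sp3.

sp³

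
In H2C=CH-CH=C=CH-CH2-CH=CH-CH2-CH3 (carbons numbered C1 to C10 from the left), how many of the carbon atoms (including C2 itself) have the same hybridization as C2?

C2 is sp2 (one π bond).
C1: sp2 ✓
C2: sp2 ✓
C3: sp2 ✓
C4: sp
C5: sp2 ✓
C6: sp3
C7: sp2 ✓
C8: sp2 ✓
C9: sp3
C10: sp3
6 carbons are sp2.

6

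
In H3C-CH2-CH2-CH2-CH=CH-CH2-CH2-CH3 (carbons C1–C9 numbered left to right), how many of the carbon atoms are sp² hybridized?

C1: sp3
C2: sp3
C3: sp3
C4: sp3
C5: sp2 ✓
C6: sp2 ✓
C7: sp3
C8: sp3
C9: sp3
C5, C6 → 2 sp2 carbons.

2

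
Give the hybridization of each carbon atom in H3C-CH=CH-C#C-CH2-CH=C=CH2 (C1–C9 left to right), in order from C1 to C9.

C1 sp3, C2 sp2, C3 sp2, C4 sp, C5 sp, C6 sp3, C7 sp2, C8 sp, C9 sp2

C1 (4 σ bonds) has steric number 4: sp3.
C2: 3 σ bonds, plus one π bond; 3 regions of electron density → sp2.
C3: 3 σ bonds, plus one π bond — 3 electron domains, sp2.
C4 has 2 σ bonds, plus two π bonds: steric number 2 → sp.
C5 is sp: 2 σ bonds, plus two π bonds, 2 electron-density regions.
C6 carries 4 σ bonds, giving a steric number of 4, so it is sp3.
C7 carries 3 σ bonds, plus one π bond, giving a steric number of 3, so it is sp2.
C8: 2 σ bonds, plus two π bonds — 2 electron domains, sp.
C9 carries 3 σ bonds, plus one π bond, giving a steric number of 3, so it is sp2.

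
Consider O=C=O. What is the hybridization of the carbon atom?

sp

Two σ bonds, two π bonds → steric number 2 → sp.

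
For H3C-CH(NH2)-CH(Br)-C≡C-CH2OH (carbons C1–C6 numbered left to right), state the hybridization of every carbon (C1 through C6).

C1 is sp3: 4 σ bonds, 4 electron-density regions.
C2: 4 σ bonds — 4 electron domains, sp3.
C3 has 4 σ bonds: steric number 4 → sp3.
C4: 2 σ bonds, plus two π bonds; 2 regions of electron density → sp.
C5 is sp: 2 σ bonds, plus two π bonds, 2 electron-density regions.
C6: 4 σ bonds; 4 regions of electron density → sp3.

C1 sp3, C2 sp3, C3 sp3, C4 sp, C5 sp, C6 sp3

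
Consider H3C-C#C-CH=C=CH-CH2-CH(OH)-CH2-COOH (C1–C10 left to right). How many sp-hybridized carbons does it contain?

C1: sp3
C2: sp ✓
C3: sp ✓
C4: sp2
C5: sp ✓
C6: sp2
C7: sp3
C8: sp3
C9: sp3
C10: sp2
C2, C3, C5 → 3 sp carbons.

3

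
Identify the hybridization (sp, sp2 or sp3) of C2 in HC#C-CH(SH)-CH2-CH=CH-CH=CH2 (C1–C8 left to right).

C2: 2 σ bonds, plus two π bonds; 2 regions of electron density → sp.

sp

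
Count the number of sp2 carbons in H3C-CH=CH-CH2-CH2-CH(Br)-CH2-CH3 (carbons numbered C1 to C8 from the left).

C1: sp3
C2: sp2 ✓
C3: sp2 ✓
C4: sp3
C5: sp3
C6: sp3
C7: sp3
C8: sp3
C2, C3 → 2 sp2 carbons.

2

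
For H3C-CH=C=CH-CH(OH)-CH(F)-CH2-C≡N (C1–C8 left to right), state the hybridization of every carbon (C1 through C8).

C1 (4 σ bonds) has steric number 4: sp3.
C2 (3 σ bonds, plus one π bond) has steric number 3: sp2.
C3 (2 σ bonds, plus two π bonds) has steric number 2: sp.
C4: 3 σ bonds, plus one π bond — 3 electron domains, sp2.
C5: 4 σ bonds — 4 electron domains, sp3.
C6: 4 σ bonds — 4 electron domains, sp3.
C7 carries 4 σ bonds, giving a steric number of 4, so it is sp3.
C8 is sp: 2 σ bonds, plus two π bonds, 2 electron-density regions.

C1 sp3, C2 sp2, C3 sp, C4 sp2, C5 sp3, C6 sp3, C7 sp3, C8 sp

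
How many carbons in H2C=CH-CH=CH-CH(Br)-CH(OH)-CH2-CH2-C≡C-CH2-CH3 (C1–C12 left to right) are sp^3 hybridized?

6

C1: sp2
C2: sp2
C3: sp2
C4: sp2
C5: sp3 ✓
C6: sp3 ✓
C7: sp3 ✓
C8: sp3 ✓
C9: sp
C10: sp
C11: sp3 ✓
C12: sp3 ✓
C5, C6, C7, C8, C11, C12 → 6 sp3 carbons.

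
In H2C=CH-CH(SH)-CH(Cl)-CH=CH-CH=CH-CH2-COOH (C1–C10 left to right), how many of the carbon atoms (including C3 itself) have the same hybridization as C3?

3

C3 is sp3 (only σ bonds).
C1: sp2
C2: sp2
C3: sp3 ✓
C4: sp3 ✓
C5: sp2
C6: sp2
C7: sp2
C8: sp2
C9: sp3 ✓
C10: sp2
3 carbons are sp3.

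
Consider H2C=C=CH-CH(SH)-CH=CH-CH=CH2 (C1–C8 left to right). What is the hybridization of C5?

C5: 3 σ bonds, plus one π bond; 3 regions of electron density → sp2.

sp2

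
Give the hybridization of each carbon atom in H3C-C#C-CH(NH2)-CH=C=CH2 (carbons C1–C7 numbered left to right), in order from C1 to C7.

C1 (4 σ bonds) has steric number 4: sp3.
C2 has 2 σ bonds, plus two π bonds: steric number 2 → sp.
C3 — 2 σ bonds, plus two π bonds. Steric number 2, so sp.
C4 (4 σ bonds) has steric number 4: sp3.
C5: 3 σ bonds, plus one π bond; 3 regions of electron density → sp2.
C6 has 2 σ bonds, plus two π bonds: steric number 2 → sp.
C7 has 3 σ bonds, plus one π bond: steric number 3 → sp2.

C1 sp3, C2 sp, C3 sp, C4 sp3, C5 sp2, C6 sp, C7 sp2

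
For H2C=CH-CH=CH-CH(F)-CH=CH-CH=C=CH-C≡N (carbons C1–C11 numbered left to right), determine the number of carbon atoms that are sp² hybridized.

8

C1: sp2 ✓
C2: sp2 ✓
C3: sp2 ✓
C4: sp2 ✓
C5: sp3
C6: sp2 ✓
C7: sp2 ✓
C8: sp2 ✓
C9: sp
C10: sp2 ✓
C11: sp
C1, C2, C3, C4, C6, C7, C8, C10 → 8 sp2 carbons.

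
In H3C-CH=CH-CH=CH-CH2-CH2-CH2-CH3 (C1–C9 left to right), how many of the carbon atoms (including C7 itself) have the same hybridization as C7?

5

C7 is sp3 (only σ bonds).
C1: sp3 ✓
C2: sp2
C3: sp2
C4: sp2
C5: sp2
C6: sp3 ✓
C7: sp3 ✓
C8: sp3 ✓
C9: sp3 ✓
5 carbons are sp3.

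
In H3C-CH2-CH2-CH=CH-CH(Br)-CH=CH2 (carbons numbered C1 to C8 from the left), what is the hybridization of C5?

C5 has 3 σ bonds, plus one π bond: steric number 3 → sp2.

sp^2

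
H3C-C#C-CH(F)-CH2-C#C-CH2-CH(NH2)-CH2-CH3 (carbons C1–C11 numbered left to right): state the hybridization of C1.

C1: 4 σ bonds — 4 electron domains, sp3.

sp^3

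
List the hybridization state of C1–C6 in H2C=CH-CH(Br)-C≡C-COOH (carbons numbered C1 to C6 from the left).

C1 sp2, C2 sp2, C3 sp3, C4 sp, C5 sp, C6 sp2

C1 is sp2: 3 σ bonds, plus one π bond, 3 electron-density regions.
C2 (3 σ bonds, plus one π bond) has steric number 3: sp2.
C3: 4 σ bonds; 4 regions of electron density → sp3.
C4 — 2 σ bonds, plus two π bonds. Steric number 2, so sp.
C5 carries 2 σ bonds, plus two π bonds, giving a steric number of 2, so it is sp.
C6 (3 σ bonds, plus one π bond) has steric number 3: sp2.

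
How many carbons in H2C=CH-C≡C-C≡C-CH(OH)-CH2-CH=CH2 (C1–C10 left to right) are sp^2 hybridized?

C1: sp2 ✓
C2: sp2 ✓
C3: sp
C4: sp
C5: sp
C6: sp
C7: sp3
C8: sp3
C9: sp2 ✓
C10: sp2 ✓
C1, C2, C9, C10 → 4 sp2 carbons.

4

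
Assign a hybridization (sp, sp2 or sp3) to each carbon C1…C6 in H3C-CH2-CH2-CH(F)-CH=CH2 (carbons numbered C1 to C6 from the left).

C1 sp3, C2 sp3, C3 sp3, C4 sp3, C5 sp2, C6 sp2

C1 has 4 σ bonds: steric number 4 → sp3.
C2: 4 σ bonds — 4 electron domains, sp3.
C3 carries 4 σ bonds, giving a steric number of 4, so it is sp3.
C4 carries 4 σ bonds, giving a steric number of 4, so it is sp3.
C5 has 3 σ bonds, plus one π bond: steric number 3 → sp2.
C6 — 3 σ bonds, plus one π bond. Steric number 3, so sp2.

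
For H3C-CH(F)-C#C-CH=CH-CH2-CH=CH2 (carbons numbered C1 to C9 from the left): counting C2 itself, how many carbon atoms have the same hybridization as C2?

C2 is sp3 (only σ bonds).
C1: sp3 ✓
C2: sp3 ✓
C3: sp
C4: sp
C5: sp2
C6: sp2
C7: sp3 ✓
C8: sp2
C9: sp2
3 carbons are sp3.

3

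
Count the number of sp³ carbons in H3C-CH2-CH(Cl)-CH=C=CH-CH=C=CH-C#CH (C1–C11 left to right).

3

C1: sp3 ✓
C2: sp3 ✓
C3: sp3 ✓
C4: sp2
C5: sp
C6: sp2
C7: sp2
C8: sp
C9: sp2
C10: sp
C11: sp
C1, C2, C3 → 3 sp3 carbons.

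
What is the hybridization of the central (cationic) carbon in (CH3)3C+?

Three σ bonds and an empty p orbital; no lone pair → steric number 3 → sp2 and planar.

sp^2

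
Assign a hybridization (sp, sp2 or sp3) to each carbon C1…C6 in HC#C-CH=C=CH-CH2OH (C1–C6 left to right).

C1 sp, C2 sp, C3 sp2, C4 sp, C5 sp2, C6 sp3

C1: 2 σ bonds, plus two π bonds — 2 electron domains, sp.
C2 — 2 σ bonds, plus two π bonds. Steric number 2, so sp.
C3 is sp2: 3 σ bonds, plus one π bond, 3 electron-density regions.
C4 is sp: 2 σ bonds, plus two π bonds, 2 electron-density regions.
C5 is sp2: 3 σ bonds, plus one π bond, 3 electron-density regions.
C6 has 4 σ bonds: steric number 4 → sp3.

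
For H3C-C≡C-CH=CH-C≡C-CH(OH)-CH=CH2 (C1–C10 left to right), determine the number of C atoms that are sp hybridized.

4

C1: sp3
C2: sp ✓
C3: sp ✓
C4: sp2
C5: sp2
C6: sp ✓
C7: sp ✓
C8: sp3
C9: sp2
C10: sp2
C2, C3, C6, C7 → 4 sp carbons.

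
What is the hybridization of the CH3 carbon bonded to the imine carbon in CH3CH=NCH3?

The CH3 carbon bonded to the imine carbon carries 4 σ bonds, giving a steric number of 4, so it is sp3.

sp³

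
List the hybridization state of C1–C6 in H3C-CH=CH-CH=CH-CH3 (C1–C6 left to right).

C1 (4 σ bonds) has steric number 4: sp3.
C2 carries 3 σ bonds, plus one π bond, giving a steric number of 3, so it is sp2.
C3: 3 σ bonds, plus one π bond — 3 electron domains, sp2.
C4 — 3 σ bonds, plus one π bond. Steric number 3, so sp2.
C5 — 3 σ bonds, plus one π bond. Steric number 3, so sp2.
C6 has 4 σ bonds: steric number 4 → sp3.

C1 sp3, C2 sp2, C3 sp2, C4 sp2, C5 sp2, C6 sp3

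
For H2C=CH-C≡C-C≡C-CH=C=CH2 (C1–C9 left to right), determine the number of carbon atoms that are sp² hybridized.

4

C1: sp2 ✓
C2: sp2 ✓
C3: sp
C4: sp
C5: sp
C6: sp
C7: sp2 ✓
C8: sp
C9: sp2 ✓
C1, C2, C7, C9 → 4 sp2 carbons.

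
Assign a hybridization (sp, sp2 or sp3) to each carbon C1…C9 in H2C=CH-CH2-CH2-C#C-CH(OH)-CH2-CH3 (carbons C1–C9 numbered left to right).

C1 sp2, C2 sp2, C3 sp3, C4 sp3, C5 sp, C6 sp, C7 sp3, C8 sp3, C9 sp3

C1 carries 3 σ bonds, plus one π bond, giving a steric number of 3, so it is sp2.
C2 — 3 σ bonds, plus one π bond. Steric number 3, so sp2.
C3 — 4 σ bonds. Steric number 4, so sp3.
C4: 4 σ bonds; 4 regions of electron density → sp3.
C5 — 2 σ bonds, plus two π bonds. Steric number 2, so sp.
C6: 2 σ bonds, plus two π bonds; 2 regions of electron density → sp.
C7: 4 σ bonds; 4 regions of electron density → sp3.
C8 is sp3: 4 σ bonds, 4 electron-density regions.
C9 has 4 σ bonds: steric number 4 → sp3.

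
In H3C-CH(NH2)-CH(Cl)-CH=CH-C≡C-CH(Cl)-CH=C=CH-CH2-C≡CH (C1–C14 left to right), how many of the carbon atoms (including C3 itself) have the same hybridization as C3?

5

C3 is sp3 (only σ bonds).
C1: sp3 ✓
C2: sp3 ✓
C3: sp3 ✓
C4: sp2
C5: sp2
C6: sp
C7: sp
C8: sp3 ✓
C9: sp2
C10: sp
C11: sp2
C12: sp3 ✓
C13: sp
C14: sp
5 carbons are sp3.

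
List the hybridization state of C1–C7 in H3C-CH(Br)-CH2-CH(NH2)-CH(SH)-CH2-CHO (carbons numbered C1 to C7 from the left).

C1 has 4 σ bonds: steric number 4 → sp3.
C2 carries 4 σ bonds, giving a steric number of 4, so it is sp3.
C3 has 4 σ bonds: steric number 4 → sp3.
C4 has 4 σ bonds: steric number 4 → sp3.
C5 carries 4 σ bonds, giving a steric number of 4, so it is sp3.
C6: 4 σ bonds — 4 electron domains, sp3.
C7 (3 σ bonds, plus one π bond) has steric number 3: sp2.

C1 sp3, C2 sp3, C3 sp3, C4 sp3, C5 sp3, C6 sp3, C7 sp2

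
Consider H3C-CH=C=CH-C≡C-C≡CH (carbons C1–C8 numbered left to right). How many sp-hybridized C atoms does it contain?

5

C1: sp3
C2: sp2
C3: sp ✓
C4: sp2
C5: sp ✓
C6: sp ✓
C7: sp ✓
C8: sp ✓
C3, C5, C6, C7, C8 → 5 sp carbons.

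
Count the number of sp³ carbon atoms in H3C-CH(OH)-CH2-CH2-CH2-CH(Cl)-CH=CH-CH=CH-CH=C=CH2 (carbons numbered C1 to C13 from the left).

C1: sp3 ✓
C2: sp3 ✓
C3: sp3 ✓
C4: sp3 ✓
C5: sp3 ✓
C6: sp3 ✓
C7: sp2
C8: sp2
C9: sp2
C10: sp2
C11: sp2
C12: sp
C13: sp2
C1, C2, C3, C4, C5, C6 → 6 sp3 carbons.

6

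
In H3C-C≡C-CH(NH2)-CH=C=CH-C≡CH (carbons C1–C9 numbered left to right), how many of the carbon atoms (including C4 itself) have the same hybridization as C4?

2

C4 is sp3 (only σ bonds).
C1: sp3 ✓
C2: sp
C3: sp
C4: sp3 ✓
C5: sp2
C6: sp
C7: sp2
C8: sp
C9: sp
2 carbons are sp3.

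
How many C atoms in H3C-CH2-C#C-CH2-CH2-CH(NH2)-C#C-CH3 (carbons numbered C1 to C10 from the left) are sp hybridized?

4

C1: sp3
C2: sp3
C3: sp ✓
C4: sp ✓
C5: sp3
C6: sp3
C7: sp3
C8: sp ✓
C9: sp ✓
C10: sp3
C3, C4, C8, C9 → 4 sp carbons.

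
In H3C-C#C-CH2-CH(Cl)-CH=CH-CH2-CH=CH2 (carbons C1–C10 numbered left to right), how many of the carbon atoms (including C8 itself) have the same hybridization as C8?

C8 is sp3 (only σ bonds).
C1: sp3 ✓
C2: sp
C3: sp
C4: sp3 ✓
C5: sp3 ✓
C6: sp2
C7: sp2
C8: sp3 ✓
C9: sp2
C10: sp2
4 carbons are sp3.

4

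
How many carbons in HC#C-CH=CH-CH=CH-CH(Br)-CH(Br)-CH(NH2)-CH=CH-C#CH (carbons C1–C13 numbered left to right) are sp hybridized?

4

C1: sp ✓
C2: sp ✓
C3: sp2
C4: sp2
C5: sp2
C6: sp2
C7: sp3
C8: sp3
C9: sp3
C10: sp2
C11: sp2
C12: sp ✓
C13: sp ✓
C1, C2, C12, C13 → 4 sp carbons.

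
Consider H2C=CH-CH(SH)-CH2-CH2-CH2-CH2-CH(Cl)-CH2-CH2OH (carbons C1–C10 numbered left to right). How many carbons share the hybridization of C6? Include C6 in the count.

8

C6 is sp3 (only σ bonds).
C1: sp2
C2: sp2
C3: sp3 ✓
C4: sp3 ✓
C5: sp3 ✓
C6: sp3 ✓
C7: sp3 ✓
C8: sp3 ✓
C9: sp3 ✓
C10: sp3 ✓
8 carbons are sp3.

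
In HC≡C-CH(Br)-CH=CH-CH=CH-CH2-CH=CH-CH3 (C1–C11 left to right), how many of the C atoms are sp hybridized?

2

C1: sp ✓
C2: sp ✓
C3: sp3
C4: sp2
C5: sp2
C6: sp2
C7: sp2
C8: sp3
C9: sp2
C10: sp2
C11: sp3
C1, C2 → 2 sp carbons.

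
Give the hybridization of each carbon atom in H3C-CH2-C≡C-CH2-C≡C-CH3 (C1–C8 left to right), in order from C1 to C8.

C1 is sp3: 4 σ bonds, 4 electron-density regions.
C2: 4 σ bonds — 4 electron domains, sp3.
C3 has 2 σ bonds, plus two π bonds: steric number 2 → sp.
C4 — 2 σ bonds, plus two π bonds. Steric number 2, so sp.
C5 is sp3: 4 σ bonds, 4 electron-density regions.
C6 — 2 σ bonds, plus two π bonds. Steric number 2, so sp.
C7 — 2 σ bonds, plus two π bonds. Steric number 2, so sp.
C8: 4 σ bonds; 4 regions of electron density → sp3.

C1 sp3, C2 sp3, C3 sp, C4 sp, C5 sp3, C6 sp, C7 sp, C8 sp3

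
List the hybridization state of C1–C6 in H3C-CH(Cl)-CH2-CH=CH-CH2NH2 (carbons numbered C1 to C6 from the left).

C1 carries 4 σ bonds, giving a steric number of 4, so it is sp3.
C2 has 4 σ bonds: steric number 4 → sp3.
C3: 4 σ bonds — 4 electron domains, sp3.
C4: 3 σ bonds, plus one π bond — 3 electron domains, sp2.
C5 — 3 σ bonds, plus one π bond. Steric number 3, so sp2.
C6 carries 4 σ bonds, giving a steric number of 4, so it is sp3.

C1 sp3, C2 sp3, C3 sp3, C4 sp2, C5 sp2, C6 sp3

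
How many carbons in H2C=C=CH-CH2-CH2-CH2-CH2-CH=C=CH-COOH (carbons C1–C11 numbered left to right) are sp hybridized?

C1: sp2
C2: sp ✓
C3: sp2
C4: sp3
C5: sp3
C6: sp3
C7: sp3
C8: sp2
C9: sp ✓
C10: sp2
C11: sp2
C2, C9 → 2 sp carbons.

2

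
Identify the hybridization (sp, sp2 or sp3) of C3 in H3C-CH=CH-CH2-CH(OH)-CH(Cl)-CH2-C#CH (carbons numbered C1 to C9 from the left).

C3 — 3 σ bonds, plus one π bond. Steric number 3, so sp2.

sp^2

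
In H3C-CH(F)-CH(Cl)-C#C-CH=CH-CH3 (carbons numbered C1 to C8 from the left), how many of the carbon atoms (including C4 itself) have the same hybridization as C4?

C4 is sp (two π bonds).
C1: sp3
C2: sp3
C3: sp3
C4: sp ✓
C5: sp ✓
C6: sp2
C7: sp2
C8: sp3
2 carbons are sp.

2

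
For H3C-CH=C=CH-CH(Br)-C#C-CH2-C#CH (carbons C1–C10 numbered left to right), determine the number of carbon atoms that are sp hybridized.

5

C1: sp3
C2: sp2
C3: sp ✓
C4: sp2
C5: sp3
C6: sp ✓
C7: sp ✓
C8: sp3
C9: sp ✓
C10: sp ✓
C3, C6, C7, C9, C10 → 5 sp carbons.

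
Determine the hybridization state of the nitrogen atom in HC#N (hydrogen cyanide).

sp

The nitrogen atom carries 1 σ bond and 1 lone pair, plus two π bonds, giving a steric number of 2, so it is sp.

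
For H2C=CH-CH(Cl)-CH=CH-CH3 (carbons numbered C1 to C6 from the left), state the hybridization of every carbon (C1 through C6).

C1 sp2, C2 sp2, C3 sp3, C4 sp2, C5 sp2, C6 sp3

C1 carries 3 σ bonds, plus one π bond, giving a steric number of 3, so it is sp2.
C2 has 3 σ bonds, plus one π bond: steric number 3 → sp2.
C3 (4 σ bonds) has steric number 4: sp3.
C4 — 3 σ bonds, plus one π bond. Steric number 3, so sp2.
C5: 3 σ bonds, plus one π bond — 3 electron domains, sp2.
C6 is sp3: 4 σ bonds, 4 electron-density regions.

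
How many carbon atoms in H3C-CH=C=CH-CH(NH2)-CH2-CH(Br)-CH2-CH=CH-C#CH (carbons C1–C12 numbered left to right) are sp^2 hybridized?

4

C1: sp3
C2: sp2 ✓
C3: sp
C4: sp2 ✓
C5: sp3
C6: sp3
C7: sp3
C8: sp3
C9: sp2 ✓
C10: sp2 ✓
C11: sp
C12: sp
C2, C4, C9, C10 → 4 sp2 carbons.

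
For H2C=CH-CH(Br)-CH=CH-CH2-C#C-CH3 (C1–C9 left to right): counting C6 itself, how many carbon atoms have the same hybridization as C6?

C6 is sp3 (only σ bonds).
C1: sp2
C2: sp2
C3: sp3 ✓
C4: sp2
C5: sp2
C6: sp3 ✓
C7: sp
C8: sp
C9: sp3 ✓
3 carbons are sp3.

3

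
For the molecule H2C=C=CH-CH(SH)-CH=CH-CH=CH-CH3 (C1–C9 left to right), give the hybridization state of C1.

sp^2

C1 carries 3 σ bonds, plus one π bond, giving a steric number of 3, so it is sp2.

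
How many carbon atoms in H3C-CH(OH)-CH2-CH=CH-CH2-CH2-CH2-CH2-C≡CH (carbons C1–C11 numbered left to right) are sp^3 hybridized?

7

C1: sp3 ✓
C2: sp3 ✓
C3: sp3 ✓
C4: sp2
C5: sp2
C6: sp3 ✓
C7: sp3 ✓
C8: sp3 ✓
C9: sp3 ✓
C10: sp
C11: sp
C1, C2, C3, C6, C7, C8, C9 → 7 sp3 carbons.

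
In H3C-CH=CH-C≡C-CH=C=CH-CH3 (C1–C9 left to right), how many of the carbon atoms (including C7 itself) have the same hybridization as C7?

C7 is sp (two π bonds).
C1: sp3
C2: sp2
C3: sp2
C4: sp ✓
C5: sp ✓
C6: sp2
C7: sp ✓
C8: sp2
C9: sp3
3 carbons are sp.

3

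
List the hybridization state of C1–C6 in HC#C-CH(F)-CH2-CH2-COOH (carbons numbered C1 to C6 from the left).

C1 — 2 σ bonds, plus two π bonds. Steric number 2, so sp.
C2: 2 σ bonds, plus two π bonds — 2 electron domains, sp.
C3: 4 σ bonds; 4 regions of electron density → sp3.
C4: 4 σ bonds; 4 regions of electron density → sp3.
C5 carries 4 σ bonds, giving a steric number of 4, so it is sp3.
C6 (3 σ bonds, plus one π bond) has steric number 3: sp2.

C1 sp, C2 sp, C3 sp3, C4 sp3, C5 sp3, C6 sp2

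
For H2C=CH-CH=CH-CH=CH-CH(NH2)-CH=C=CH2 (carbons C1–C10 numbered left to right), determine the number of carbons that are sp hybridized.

C1: sp2
C2: sp2
C3: sp2
C4: sp2
C5: sp2
C6: sp2
C7: sp3
C8: sp2
C9: sp ✓
C10: sp2
C9 → 1 sp carbon.

1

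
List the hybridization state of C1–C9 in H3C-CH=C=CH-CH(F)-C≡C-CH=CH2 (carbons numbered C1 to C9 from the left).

C1 sp3, C2 sp2, C3 sp, C4 sp2, C5 sp3, C6 sp, C7 sp, C8 sp2, C9 sp2

C1 — 4 σ bonds. Steric number 4, so sp3.
C2 is sp2: 3 σ bonds, plus one π bond, 3 electron-density regions.
C3: 2 σ bonds, plus two π bonds; 2 regions of electron density → sp.
C4 — 3 σ bonds, plus one π bond. Steric number 3, so sp2.
C5 carries 4 σ bonds, giving a steric number of 4, so it is sp3.
C6 carries 2 σ bonds, plus two π bonds, giving a steric number of 2, so it is sp.
C7 — 2 σ bonds, plus two π bonds. Steric number 2, so sp.
C8: 3 σ bonds, plus one π bond; 3 regions of electron density → sp2.
C9: 3 σ bonds, plus one π bond; 3 regions of electron density → sp2.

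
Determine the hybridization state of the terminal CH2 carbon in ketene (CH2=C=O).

sp²

The terminal CH2 carbon carries 3 σ bonds, plus one π bond, giving a steric number of 3, so it is sp2.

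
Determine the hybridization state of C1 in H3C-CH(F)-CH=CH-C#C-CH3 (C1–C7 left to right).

C1: 4 σ bonds; 4 regions of electron density → sp3.

sp3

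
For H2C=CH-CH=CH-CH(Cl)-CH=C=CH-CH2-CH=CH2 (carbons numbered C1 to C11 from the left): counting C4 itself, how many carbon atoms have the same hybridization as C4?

C4 is sp2 (one π bond).
C1: sp2 ✓
C2: sp2 ✓
C3: sp2 ✓
C4: sp2 ✓
C5: sp3
C6: sp2 ✓
C7: sp
C8: sp2 ✓
C9: sp3
C10: sp2 ✓
C11: sp2 ✓
8 carbons are sp2.

8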